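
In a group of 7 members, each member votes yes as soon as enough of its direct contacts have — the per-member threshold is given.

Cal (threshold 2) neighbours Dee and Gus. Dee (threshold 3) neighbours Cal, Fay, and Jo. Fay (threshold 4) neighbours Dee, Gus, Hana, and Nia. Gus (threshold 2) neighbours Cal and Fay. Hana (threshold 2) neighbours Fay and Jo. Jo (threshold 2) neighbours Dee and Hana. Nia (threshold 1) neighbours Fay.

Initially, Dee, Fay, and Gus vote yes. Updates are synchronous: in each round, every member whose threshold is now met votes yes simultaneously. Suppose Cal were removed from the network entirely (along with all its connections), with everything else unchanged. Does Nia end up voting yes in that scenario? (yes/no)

With Cal removed:
Round 1 — Dee, Fay, Gus vote yes (initial).
Round 2 — checking thresholds:
  Hana: 1 of 2 neighbours < 2, holds.
  Jo: 1 of 2 neighbours < 2, holds.
  Nia: 1 of 1 neighbours ≥ 1, votes yes.
Round 3 — no new yes votes; cascade stops.

yes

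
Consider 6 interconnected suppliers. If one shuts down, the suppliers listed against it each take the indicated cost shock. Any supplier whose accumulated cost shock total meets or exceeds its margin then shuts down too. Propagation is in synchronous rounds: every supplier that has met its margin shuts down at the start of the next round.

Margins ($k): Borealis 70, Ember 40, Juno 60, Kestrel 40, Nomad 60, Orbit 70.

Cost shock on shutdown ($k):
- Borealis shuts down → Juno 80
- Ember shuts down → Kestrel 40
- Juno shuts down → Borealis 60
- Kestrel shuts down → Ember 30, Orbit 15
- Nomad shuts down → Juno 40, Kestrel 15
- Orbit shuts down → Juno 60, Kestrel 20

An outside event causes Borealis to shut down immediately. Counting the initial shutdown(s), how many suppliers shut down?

2

Round 1 — Borealis shuts down (initial).
  Juno: +80 → 80 ≥ 60
Round 2 — Juno shuts down.
No further shutdowns.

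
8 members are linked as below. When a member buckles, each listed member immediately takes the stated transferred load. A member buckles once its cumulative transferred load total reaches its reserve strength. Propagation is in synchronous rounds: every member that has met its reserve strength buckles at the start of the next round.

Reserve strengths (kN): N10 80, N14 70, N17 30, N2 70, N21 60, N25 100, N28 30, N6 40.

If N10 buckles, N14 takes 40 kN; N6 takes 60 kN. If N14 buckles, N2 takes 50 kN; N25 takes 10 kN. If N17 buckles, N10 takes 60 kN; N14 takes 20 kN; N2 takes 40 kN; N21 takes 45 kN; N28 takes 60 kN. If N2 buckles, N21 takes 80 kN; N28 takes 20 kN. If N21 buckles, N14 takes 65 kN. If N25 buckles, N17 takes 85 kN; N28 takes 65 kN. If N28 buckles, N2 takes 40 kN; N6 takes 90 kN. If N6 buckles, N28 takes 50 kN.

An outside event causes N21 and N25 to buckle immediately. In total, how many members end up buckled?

7

Round 1 — N21, N25 buckle (initial).
  N14: +65 → 65 < 70
  N17: +85 → 85 ≥ 30
  N28: +65 → 65 ≥ 30
Round 2 — N17, N28 buckle.
  N10: +60 → 60 < 80
  N14: +20 → 85 ≥ 70
  N2: +40+40 → 80 ≥ 70
  N6: +90 → 90 ≥ 40
Round 3 — N14, N2, N6 buckle.
No further bucklings.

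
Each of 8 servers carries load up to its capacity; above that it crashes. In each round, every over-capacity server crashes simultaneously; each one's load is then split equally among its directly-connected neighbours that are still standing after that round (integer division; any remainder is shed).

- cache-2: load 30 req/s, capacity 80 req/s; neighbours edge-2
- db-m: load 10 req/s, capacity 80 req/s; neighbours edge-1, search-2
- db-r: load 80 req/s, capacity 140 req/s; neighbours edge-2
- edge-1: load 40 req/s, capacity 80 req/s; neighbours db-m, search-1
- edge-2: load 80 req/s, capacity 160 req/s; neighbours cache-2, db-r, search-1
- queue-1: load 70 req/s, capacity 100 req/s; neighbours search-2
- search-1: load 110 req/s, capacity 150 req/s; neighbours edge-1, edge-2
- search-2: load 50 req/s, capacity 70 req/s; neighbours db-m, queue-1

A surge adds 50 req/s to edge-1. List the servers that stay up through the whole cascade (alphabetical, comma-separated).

db-m, queue-1, search-2

Round 1 — edge-1 at 90 > 80. edge-1 crashes.
  edge-1 sheds 90 req/s to db-m, search-1: 45 each.
    db-m: 10+45 = 55 ≤ 80
    search-1: 110+45 = 155 > 150
Round 2 — search-1 crashes.
  search-1 sheds 155 req/s to edge-2: 155 each.
    edge-2: 80+155 = 235 > 160
Round 3 — edge-2 crashes.
  edge-2 sheds 235 req/s to cache-2, db-r: 117 each (1 lost).
    cache-2: 30+117 = 147 > 80
    db-r: 80+117 = 197 > 140
Round 4 — cache-2, db-r crash.
  cache-2 sheds 147 req/s: no online neighbours, lost.
  db-r sheds 197 req/s: no online neighbours, lost.
No further crashes.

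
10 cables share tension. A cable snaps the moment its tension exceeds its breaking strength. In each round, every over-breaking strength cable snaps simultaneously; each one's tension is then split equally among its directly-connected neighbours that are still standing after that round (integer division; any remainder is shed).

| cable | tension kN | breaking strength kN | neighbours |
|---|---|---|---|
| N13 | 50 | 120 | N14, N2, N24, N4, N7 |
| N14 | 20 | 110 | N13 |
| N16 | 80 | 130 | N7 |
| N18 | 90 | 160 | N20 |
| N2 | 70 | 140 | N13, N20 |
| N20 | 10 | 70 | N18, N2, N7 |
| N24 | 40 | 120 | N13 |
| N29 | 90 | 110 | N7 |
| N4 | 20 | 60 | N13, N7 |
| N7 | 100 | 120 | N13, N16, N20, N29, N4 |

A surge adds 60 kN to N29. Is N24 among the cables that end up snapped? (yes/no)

Round 1 — N29 at 150 > 110. N29 snaps.
  N29 sheds 150 kN to N7: 150 each.
    N7: 100+150 = 250 > 120
Round 2 — N7 snaps.
  N7 sheds 250 kN to N13, N16, N20, N4: 62 each (2 lost).
    N13: 50+62 = 112 ≤ 120
    N16: 80+62 = 142 > 130
    N20: 10+62 = 72 > 70
    N4: 20+62 = 82 > 60
Round 3 — N16, N20, N4 snap.
  N16 sheds 142 kN: no online neighbours, lost.
  N20 sheds 72 kN to N18, N2: 36 each.
    N18: 90+36 = 126 ≤ 160
    N2: 70+36 = 106 ≤ 140
  N4 sheds 82 kN to N13: 82 each.
    N13: 112+82 = 194 > 120
Round 4 — N13 snaps.
  N13 sheds 194 kN to N14, N2, N24: 64 each (2 lost).
    N14: 20+64 = 84 ≤ 110
    N2: 106+64 = 170 > 140
    N24: 40+64 = 104 ≤ 120
Round 5 — N2 snaps.
  N2 sheds 170 kN: no online neighbours, lost.
No further breaks.

no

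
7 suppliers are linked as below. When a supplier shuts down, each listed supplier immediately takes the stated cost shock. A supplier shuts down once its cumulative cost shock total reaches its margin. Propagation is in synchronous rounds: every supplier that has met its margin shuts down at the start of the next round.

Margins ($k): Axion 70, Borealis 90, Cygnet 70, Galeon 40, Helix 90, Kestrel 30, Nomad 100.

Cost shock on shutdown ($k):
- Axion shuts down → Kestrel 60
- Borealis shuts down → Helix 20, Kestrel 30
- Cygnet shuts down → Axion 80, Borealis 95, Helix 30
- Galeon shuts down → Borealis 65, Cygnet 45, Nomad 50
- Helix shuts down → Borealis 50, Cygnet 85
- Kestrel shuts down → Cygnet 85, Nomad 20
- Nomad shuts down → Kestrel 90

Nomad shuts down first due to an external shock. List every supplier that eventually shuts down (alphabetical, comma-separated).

Axion, Borealis, Cygnet, Kestrel, Nomad

Round 1 — Nomad shuts down (initial).
  Kestrel: +90 → 90 ≥ 30
Round 2 — Kestrel shuts down.
  Cygnet: +85 → 85 ≥ 70
Round 3 — Cygnet shuts down.
  Axion: +80 → 80 ≥ 70
  Borealis: +95 → 95 ≥ 90
  Helix: +30 → 30 < 90
Round 4 — Axion, Borealis shut down.
  Helix: +20 → 50 < 90
No further shutdowns.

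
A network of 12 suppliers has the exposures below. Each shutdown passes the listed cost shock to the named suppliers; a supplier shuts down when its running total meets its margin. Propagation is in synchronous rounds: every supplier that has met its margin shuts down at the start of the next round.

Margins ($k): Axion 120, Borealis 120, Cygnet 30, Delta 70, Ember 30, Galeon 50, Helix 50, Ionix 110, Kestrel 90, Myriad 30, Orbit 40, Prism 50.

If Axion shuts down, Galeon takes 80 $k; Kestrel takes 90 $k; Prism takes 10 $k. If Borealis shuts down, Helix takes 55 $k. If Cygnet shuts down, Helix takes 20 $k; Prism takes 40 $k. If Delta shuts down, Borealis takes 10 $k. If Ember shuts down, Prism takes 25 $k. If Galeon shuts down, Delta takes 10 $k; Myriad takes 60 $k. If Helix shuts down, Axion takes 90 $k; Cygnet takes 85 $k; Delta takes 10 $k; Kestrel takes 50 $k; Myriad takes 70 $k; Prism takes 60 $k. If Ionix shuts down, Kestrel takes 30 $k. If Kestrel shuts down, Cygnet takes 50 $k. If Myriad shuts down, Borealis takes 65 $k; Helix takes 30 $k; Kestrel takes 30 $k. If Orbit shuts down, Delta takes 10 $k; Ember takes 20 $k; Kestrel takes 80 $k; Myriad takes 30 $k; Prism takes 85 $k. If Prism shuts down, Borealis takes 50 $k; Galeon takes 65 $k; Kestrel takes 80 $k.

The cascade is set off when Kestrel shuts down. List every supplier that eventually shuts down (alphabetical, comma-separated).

Round 1 — Kestrel shuts down (initial).
  Cygnet: +50 → 50 ≥ 30
Round 2 — Cygnet shuts down.
  Helix: +20 → 20 < 50
  Prism: +40 → 40 < 50
No further shutdowns.

Cygnet, Kestrel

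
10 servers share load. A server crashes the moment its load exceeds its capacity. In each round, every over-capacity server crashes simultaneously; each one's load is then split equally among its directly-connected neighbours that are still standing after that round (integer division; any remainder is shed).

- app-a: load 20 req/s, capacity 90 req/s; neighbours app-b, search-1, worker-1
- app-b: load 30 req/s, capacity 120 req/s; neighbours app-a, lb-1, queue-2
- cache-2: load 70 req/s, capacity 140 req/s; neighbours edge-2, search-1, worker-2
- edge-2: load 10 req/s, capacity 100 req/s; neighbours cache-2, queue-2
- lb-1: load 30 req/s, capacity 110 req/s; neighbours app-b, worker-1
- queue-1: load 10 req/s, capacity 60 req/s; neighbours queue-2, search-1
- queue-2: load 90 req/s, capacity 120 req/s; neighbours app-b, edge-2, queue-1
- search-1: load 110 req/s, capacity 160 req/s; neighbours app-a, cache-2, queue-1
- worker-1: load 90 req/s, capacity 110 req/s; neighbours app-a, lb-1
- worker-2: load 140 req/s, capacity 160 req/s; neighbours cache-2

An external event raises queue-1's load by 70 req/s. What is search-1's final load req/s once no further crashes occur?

Round 1 — queue-1 at 80 > 60. queue-1 crashes.
  queue-1 sheds 80 req/s to queue-2, search-1: 40 each.
    queue-2: 90+40 = 130 > 120
    search-1: 110+40 = 150 ≤ 160
Round 2 — queue-2 crashes.
  queue-2 sheds 130 req/s to app-b, edge-2: 65 each.
    app-b: 30+65 = 95 ≤ 120
    edge-2: 10+65 = 75 ≤ 100
No further crashes.

150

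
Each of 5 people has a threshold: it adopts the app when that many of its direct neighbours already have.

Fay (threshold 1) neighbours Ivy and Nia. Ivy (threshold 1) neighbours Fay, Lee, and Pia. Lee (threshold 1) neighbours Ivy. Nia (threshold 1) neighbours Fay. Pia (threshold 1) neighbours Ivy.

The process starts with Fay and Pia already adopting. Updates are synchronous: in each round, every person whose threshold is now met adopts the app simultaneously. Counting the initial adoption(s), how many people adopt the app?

Round 1 — Fay, Pia adopt the app (initial).
Round 2 — checking thresholds:
  Ivy: 2 of 3 neighbours ≥ 1, adopts the app.
  Nia: 1 of 1 neighbours ≥ 1, adopts the app.
Round 3 — checking thresholds:
  Lee: 1 of 1 neighbours ≥ 1, adopts the app.
Round 4 — no new adoptions; cascade stops.

5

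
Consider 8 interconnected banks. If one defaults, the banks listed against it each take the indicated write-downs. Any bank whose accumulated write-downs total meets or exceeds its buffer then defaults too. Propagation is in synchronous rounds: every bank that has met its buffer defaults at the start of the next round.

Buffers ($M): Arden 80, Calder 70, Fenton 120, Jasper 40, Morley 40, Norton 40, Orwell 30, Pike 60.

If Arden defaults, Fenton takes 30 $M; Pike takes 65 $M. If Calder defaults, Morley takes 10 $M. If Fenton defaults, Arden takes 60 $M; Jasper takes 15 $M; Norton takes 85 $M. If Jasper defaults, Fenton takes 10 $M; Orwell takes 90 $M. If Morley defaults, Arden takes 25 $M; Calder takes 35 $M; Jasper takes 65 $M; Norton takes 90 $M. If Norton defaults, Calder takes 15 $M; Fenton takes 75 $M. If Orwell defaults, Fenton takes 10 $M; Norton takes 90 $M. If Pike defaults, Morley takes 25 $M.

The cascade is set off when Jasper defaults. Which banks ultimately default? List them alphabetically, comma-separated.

Jasper, Norton, Orwell

Round 1 — Jasper defaults (initial).
  Fenton: +10 → 10 < 120
  Orwell: +90 → 90 ≥ 30
Round 2 — Orwell defaults.
  Fenton: +10 → 20 < 120
  Norton: +90 → 90 ≥ 40
Round 3 — Norton defaults.
  Calder: +15 → 15 < 70
  Fenton: +75 → 95 < 120
No further defaults.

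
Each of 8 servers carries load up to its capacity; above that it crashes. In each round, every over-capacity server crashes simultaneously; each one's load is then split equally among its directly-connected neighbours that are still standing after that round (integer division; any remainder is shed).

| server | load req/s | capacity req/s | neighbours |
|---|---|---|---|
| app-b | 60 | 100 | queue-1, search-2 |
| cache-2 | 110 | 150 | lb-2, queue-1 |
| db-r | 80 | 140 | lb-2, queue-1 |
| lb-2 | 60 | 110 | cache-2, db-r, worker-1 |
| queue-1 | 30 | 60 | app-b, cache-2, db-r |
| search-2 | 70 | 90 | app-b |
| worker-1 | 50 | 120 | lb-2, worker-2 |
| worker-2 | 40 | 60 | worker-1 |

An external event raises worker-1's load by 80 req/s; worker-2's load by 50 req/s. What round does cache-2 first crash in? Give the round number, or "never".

Round 1 — worker-1 at 130 > 120; worker-2 at 90 > 60. worker-1, worker-2 crash.
  worker-1 sheds 130 req/s to lb-2: 130 each.
    lb-2: 60+130 = 190 > 110
  worker-2 sheds 90 req/s: no online neighbours, lost.
Round 2 — lb-2 crashes.
  lb-2 sheds 190 req/s to cache-2, db-r: 95 each.
    cache-2: 110+95 = 205 > 150
    db-r: 80+95 = 175 > 140
Round 3 — cache-2, db-r crash.
  cache-2 sheds 205 req/s to queue-1: 205 each.
    queue-1: 30+205 = 235 > 60
  db-r sheds 175 req/s to queue-1: 175 each.
    queue-1: 235+175 = 410 > 60
Round 4 — queue-1 crashes.
  queue-1 sheds 410 req/s to app-b: 410 each.
    app-b: 60+410 = 470 > 100
Round 5 — app-b crashes.
  app-b sheds 470 req/s to search-2: 470 each.
    search-2: 70+470 = 540 > 90
Round 6 — search-2 crashes.
  search-2 sheds 540 req/s: no online neighbours, lost.
No further crashes.

3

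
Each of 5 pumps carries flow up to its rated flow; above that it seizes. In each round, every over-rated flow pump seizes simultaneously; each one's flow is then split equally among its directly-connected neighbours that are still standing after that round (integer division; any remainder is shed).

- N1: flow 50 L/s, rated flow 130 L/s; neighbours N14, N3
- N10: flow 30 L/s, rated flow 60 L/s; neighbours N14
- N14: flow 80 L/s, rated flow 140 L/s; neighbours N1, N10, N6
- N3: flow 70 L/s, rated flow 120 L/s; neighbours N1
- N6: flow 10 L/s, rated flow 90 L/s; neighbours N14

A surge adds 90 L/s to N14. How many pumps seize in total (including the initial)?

2

Round 1 — N14 at 170 > 140. N14 seizes.
  N14 sheds 170 L/s to N1, N10, N6: 56 each (2 lost).
    N1: 50+56 = 106 ≤ 130
    N10: 30+56 = 86 > 60
    N6: 10+56 = 66 ≤ 90
Round 2 — N10 seizes.
  N10 sheds 86 L/s: no online neighbours, lost.
No further seizures.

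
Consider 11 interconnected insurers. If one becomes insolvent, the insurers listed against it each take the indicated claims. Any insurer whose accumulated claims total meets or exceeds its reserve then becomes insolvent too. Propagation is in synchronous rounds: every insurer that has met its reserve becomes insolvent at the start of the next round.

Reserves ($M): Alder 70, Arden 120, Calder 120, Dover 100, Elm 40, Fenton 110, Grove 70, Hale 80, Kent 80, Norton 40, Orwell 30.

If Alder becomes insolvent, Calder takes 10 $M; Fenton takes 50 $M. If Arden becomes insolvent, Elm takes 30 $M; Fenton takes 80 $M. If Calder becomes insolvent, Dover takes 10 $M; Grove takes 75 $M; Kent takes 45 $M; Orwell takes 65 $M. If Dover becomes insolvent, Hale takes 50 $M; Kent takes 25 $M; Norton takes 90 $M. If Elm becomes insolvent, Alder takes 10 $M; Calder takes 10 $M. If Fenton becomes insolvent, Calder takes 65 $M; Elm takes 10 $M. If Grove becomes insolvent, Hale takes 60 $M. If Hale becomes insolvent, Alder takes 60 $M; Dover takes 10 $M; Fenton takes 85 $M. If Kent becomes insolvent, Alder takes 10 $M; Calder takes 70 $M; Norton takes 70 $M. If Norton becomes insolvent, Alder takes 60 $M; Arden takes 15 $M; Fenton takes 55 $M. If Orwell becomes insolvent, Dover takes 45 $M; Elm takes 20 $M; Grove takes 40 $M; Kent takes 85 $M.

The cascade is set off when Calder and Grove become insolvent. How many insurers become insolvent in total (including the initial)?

Round 1 — Calder, Grove become insolvent (initial).
  Dover: +10 → 10 < 100
  Hale: +60 → 60 < 80
  Kent: +45 → 45 < 80
  Orwell: +65 → 65 ≥ 30
Round 2 — Orwell becomes insolvent.
  Dover: +45 → 55 < 100
  Elm: +20 → 20 < 40
  Kent: +85 → 130 ≥ 80
Round 3 — Kent becomes insolvent.
  Alder: +10 → 10 < 70
  Norton: +70 → 70 ≥ 40
Round 4 — Norton becomes insolvent.
  Alder: +60 → 70 ≥ 70
  Arden: +15 → 15 < 120
  Fenton: +55 → 55 < 110
Round 5 — Alder becomes insolvent.
  Fenton: +50 → 105 < 110
No further insolvencies.

6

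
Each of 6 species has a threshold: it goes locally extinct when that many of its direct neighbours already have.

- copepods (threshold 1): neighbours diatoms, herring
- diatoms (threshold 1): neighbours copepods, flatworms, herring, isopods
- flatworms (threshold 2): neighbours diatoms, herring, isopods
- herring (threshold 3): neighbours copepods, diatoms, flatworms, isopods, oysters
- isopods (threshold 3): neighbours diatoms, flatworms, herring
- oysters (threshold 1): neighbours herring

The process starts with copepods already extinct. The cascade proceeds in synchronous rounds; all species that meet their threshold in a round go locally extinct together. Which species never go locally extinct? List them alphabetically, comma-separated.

Round 1 — copepods goes locally extinct (initial).
Round 2 — checking thresholds:
  diatoms: 1 of 4 neighbours ≥ 1, goes locally extinct.
  herring: 1 of 5 neighbours < 3, holds.
Round 3 — no new extinctions; cascade stops.

flatworms, herring, isopods, oysters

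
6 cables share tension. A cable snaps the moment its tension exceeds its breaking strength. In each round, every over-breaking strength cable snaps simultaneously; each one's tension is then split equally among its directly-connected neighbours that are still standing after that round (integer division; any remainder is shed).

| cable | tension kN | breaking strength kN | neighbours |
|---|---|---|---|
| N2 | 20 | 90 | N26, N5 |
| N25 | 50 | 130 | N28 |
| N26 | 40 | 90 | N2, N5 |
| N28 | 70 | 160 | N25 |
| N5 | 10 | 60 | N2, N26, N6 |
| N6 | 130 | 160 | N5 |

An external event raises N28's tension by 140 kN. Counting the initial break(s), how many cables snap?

2

Round 1 — N28 at 210 > 160. N28 snaps.
  N28 sheds 210 kN to N25: 210 each.
    N25: 50+210 = 260 > 130
Round 2 — N25 snaps.
  N25 sheds 260 kN: no online neighbours, lost.
No further breaks.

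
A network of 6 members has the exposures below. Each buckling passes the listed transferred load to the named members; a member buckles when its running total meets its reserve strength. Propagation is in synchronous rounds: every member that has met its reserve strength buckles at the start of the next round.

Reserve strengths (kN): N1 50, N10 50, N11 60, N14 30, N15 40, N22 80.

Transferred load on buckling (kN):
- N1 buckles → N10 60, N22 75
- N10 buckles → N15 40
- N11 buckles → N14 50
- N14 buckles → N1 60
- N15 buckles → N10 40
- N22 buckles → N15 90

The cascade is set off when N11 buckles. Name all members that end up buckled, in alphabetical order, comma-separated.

Round 1 — N11 buckles (initial).
  N14: +50 → 50 ≥ 30
Round 2 — N14 buckles.
  N1: +60 → 60 ≥ 50
Round 3 — N1 buckles.
  N10: +60 → 60 ≥ 50
  N22: +75 → 75 < 80
Round 4 — N10 buckles.
  N15: +40 → 40 ≥ 40
Round 5 — N15 buckles.
No further bucklings.

N1, N10, N11, N14, N15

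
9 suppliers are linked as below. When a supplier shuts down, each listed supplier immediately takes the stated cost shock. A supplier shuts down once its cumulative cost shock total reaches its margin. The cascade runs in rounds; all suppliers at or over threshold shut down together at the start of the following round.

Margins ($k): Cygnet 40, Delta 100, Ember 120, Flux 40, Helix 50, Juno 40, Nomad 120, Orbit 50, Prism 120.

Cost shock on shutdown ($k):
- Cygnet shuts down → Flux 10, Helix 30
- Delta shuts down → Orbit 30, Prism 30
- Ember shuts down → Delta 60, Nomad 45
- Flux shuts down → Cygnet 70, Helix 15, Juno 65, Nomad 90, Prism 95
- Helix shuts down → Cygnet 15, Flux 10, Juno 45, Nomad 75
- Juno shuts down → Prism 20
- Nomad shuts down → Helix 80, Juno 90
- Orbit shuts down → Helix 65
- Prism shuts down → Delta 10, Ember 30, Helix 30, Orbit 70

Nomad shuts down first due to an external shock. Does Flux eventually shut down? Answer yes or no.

no

Round 1 — Nomad shuts down (initial).
  Helix: +80 → 80 ≥ 50
  Juno: +90 → 90 ≥ 40
Round 2 — Helix, Juno shut down.
  Cygnet: +15 → 15 < 40
  Flux: +10 → 10 < 40
  Prism: +20 → 20 < 120
No further shutdowns.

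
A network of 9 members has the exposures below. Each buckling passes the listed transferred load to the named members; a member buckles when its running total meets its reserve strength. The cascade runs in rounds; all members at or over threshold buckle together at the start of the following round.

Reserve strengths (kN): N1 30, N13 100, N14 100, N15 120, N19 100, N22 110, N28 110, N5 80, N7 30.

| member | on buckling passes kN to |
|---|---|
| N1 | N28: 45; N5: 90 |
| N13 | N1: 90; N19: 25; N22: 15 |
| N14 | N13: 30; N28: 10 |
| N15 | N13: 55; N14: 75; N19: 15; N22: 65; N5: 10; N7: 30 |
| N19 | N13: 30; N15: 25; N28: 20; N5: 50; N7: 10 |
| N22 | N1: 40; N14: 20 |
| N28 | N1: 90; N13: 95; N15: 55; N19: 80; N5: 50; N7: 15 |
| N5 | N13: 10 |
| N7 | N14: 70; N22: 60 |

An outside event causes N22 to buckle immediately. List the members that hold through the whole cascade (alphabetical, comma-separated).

N13, N14, N15, N19, N28, N7

Round 1 — N22 buckles (initial).
  N1: +40 → 40 ≥ 30
  N14: +20 → 20 < 100
Round 2 — N1 buckles.
  N28: +45 → 45 < 110
  N5: +90 → 90 ≥ 80
Round 3 — N5 buckles.
  N13: +10 → 10 < 100
No further bucklings.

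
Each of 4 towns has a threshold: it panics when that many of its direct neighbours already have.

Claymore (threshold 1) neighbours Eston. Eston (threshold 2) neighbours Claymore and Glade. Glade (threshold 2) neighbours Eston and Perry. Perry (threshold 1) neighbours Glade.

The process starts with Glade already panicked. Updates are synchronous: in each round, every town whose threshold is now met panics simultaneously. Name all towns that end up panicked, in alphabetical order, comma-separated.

Round 1 — Glade panics (initial).
Round 2 — checking thresholds:
  Eston: 1 of 2 neighbours < 2, below threshold.
  Perry: 1 of 1 neighbours ≥ 1, panics.
Round 3 — no new panics; cascade stops.

Glade, Perry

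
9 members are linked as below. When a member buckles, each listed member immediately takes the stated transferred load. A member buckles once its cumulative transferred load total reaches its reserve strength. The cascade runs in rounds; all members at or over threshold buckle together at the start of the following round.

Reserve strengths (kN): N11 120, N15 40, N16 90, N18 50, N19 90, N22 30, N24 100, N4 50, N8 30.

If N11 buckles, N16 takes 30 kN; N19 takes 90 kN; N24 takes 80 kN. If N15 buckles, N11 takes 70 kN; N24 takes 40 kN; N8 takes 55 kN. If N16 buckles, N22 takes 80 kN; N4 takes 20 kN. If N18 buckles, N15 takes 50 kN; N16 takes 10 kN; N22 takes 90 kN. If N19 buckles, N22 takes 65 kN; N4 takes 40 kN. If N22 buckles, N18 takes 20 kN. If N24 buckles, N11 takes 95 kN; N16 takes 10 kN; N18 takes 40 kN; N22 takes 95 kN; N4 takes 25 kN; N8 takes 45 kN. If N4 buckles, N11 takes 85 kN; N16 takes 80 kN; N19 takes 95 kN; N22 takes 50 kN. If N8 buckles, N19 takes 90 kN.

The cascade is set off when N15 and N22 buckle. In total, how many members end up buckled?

4

Round 1 — N15, N22 buckle (initial).
  N11: +70 → 70 < 120
  N18: +20 → 20 < 50
  N24: +40 → 40 < 100
  N8: +55 → 55 ≥ 30
Round 2 — N8 buckles.
  N19: +90 → 90 ≥ 90
Round 3 — N19 buckles.
  N4: +40 → 40 < 50
No further bucklings.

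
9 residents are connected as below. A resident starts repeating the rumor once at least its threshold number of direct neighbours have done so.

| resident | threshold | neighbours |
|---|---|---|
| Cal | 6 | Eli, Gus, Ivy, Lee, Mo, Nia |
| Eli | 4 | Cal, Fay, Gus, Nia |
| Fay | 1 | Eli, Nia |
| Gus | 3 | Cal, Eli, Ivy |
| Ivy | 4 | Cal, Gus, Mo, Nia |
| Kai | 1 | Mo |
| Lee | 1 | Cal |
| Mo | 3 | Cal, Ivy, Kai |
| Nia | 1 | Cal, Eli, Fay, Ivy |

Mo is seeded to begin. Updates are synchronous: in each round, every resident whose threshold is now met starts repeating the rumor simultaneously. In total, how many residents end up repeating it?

Round 1 — Mo starts repeating the rumor (initial).
Round 2 — checking thresholds:
  Cal: 1 of 6 neighbours < 6, holds.
  Ivy: 1 of 4 neighbours < 4, holds.
  Kai: 1 of 1 neighbours ≥ 1, starts repeating the rumor.
Round 3 — no new spreads; cascade stops.

2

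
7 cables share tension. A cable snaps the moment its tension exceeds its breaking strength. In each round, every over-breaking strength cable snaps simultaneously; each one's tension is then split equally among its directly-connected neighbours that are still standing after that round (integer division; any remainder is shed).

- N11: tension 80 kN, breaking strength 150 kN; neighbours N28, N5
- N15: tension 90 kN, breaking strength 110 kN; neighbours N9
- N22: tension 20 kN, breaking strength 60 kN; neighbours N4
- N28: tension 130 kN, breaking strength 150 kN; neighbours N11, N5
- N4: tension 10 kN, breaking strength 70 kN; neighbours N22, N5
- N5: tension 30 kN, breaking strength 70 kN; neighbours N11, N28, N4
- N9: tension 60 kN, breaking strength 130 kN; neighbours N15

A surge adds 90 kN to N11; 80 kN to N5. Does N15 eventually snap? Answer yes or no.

no

Round 1 — N11 at 170 > 150; N5 at 110 > 70. N11, N5 snap.
  N11 sheds 170 kN to N28: 170 each.
    N28: 130+170 = 300 > 150
  N5 sheds 110 kN to N28, N4: 55 each.
    N28: 300+55 = 355 > 150
    N4: 10+55 = 65 ≤ 70
Round 2 — N28 snaps.
  N28 sheds 355 kN: no online neighbours, lost.
No further breaks.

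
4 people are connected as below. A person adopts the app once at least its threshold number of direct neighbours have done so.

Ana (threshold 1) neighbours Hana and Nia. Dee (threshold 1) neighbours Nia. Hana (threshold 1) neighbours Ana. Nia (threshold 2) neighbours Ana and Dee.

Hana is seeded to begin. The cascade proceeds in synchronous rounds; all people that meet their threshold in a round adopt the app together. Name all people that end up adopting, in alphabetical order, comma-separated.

Round 1 — Hana adopts the app (initial).
Round 2 — checking thresholds:
  Ana: 1 of 2 neighbours ≥ 1, adopts the app.
Round 3 — no new adoptions; cascade stops.

Ana, Hana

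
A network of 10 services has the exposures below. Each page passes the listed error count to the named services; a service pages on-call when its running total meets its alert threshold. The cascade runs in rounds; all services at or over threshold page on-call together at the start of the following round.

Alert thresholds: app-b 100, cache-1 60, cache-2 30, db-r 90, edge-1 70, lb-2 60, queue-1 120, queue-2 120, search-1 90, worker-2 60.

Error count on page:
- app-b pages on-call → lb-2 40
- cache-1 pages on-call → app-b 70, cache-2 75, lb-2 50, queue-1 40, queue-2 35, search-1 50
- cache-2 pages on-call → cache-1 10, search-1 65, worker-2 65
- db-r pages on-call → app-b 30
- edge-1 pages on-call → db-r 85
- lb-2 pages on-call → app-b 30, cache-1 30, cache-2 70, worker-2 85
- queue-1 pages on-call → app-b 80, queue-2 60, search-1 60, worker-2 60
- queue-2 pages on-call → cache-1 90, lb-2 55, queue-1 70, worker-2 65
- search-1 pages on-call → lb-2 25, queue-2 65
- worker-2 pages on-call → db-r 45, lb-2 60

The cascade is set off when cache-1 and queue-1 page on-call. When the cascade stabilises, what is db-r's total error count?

Round 1 — cache-1, queue-1 page on-call (initial).
  app-b: +70+80 → 150 ≥ 100
  cache-2: +75 → 75 ≥ 30
  lb-2: +50 → 50 < 60
  queue-2: +35+60 → 95 < 120
  search-1: +50+60 → 110 ≥ 90
  worker-2: +60 → 60 ≥ 60
Round 2 — app-b, cache-2, search-1, worker-2 page on-call.
  db-r: +45 → 45 < 90
  lb-2: +40+25+60 → 175 ≥ 60
  queue-2: +65 → 160 ≥ 120
Round 3 — lb-2, queue-2 page on-call.
No further pages.

45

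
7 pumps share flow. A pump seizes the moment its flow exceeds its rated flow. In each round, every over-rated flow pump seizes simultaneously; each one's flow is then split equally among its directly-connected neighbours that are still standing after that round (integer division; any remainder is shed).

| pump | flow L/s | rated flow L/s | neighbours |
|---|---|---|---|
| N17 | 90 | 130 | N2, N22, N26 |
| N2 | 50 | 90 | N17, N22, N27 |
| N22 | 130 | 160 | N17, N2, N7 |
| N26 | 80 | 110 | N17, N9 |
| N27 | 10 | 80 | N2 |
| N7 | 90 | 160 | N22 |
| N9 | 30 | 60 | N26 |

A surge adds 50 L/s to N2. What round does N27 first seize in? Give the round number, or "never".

Round 1 — N2 at 100 > 90. N2 seizes.
  N2 sheds 100 L/s to N17, N22, N27: 33 each (1 lost).
    N17: 90+33 = 123 ≤ 130
    N22: 130+33 = 163 > 160
    N27: 10+33 = 43 ≤ 80
Round 2 — N22 seizes.
  N22 sheds 163 L/s to N17, N7: 81 each (1 lost).
    N17: 123+81 = 204 > 130
    N7: 90+81 = 171 > 160
Round 3 — N17, N7 seize.
  N17 sheds 204 L/s to N26: 204 each.
    N26: 80+204 = 284 > 110
  N7 sheds 171 L/s: no online neighbours, lost.
Round 4 — N26 seizes.
  N26 sheds 284 L/s to N9: 284 each.
    N9: 30+284 = 314 > 60
Round 5 — N9 seizes.
  N9 sheds 314 L/s: no online neighbours, lost.
No further seizures.

never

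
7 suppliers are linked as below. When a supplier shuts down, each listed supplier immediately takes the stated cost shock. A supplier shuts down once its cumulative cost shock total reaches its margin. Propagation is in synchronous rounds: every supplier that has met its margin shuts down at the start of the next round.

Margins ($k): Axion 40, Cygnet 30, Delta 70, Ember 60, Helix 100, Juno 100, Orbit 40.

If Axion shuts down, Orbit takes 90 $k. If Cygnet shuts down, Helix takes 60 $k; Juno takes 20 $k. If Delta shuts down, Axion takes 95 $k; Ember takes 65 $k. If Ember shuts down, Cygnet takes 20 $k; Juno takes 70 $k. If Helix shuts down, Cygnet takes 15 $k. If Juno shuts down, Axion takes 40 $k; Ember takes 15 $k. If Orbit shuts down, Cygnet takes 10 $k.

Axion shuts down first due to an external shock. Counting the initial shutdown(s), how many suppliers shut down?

Round 1 — Axion shuts down (initial).
  Orbit: +90 → 90 ≥ 40
Round 2 — Orbit shuts down.
  Cygnet: +10 → 10 < 30
No further shutdowns.

2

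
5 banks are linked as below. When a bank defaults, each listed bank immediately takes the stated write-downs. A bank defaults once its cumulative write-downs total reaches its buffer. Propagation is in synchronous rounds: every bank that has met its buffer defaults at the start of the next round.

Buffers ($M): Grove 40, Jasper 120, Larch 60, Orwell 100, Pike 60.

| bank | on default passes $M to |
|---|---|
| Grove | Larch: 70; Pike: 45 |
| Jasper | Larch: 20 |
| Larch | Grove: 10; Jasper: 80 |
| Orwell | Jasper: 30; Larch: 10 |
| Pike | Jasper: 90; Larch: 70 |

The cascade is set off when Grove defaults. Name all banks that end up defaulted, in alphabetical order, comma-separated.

Grove, Larch

Round 1 — Grove defaults (initial).
  Larch: +70 → 70 ≥ 60
  Pike: +45 → 45 < 60
Round 2 — Larch defaults.
  Jasper: +80 → 80 < 120
No further defaults.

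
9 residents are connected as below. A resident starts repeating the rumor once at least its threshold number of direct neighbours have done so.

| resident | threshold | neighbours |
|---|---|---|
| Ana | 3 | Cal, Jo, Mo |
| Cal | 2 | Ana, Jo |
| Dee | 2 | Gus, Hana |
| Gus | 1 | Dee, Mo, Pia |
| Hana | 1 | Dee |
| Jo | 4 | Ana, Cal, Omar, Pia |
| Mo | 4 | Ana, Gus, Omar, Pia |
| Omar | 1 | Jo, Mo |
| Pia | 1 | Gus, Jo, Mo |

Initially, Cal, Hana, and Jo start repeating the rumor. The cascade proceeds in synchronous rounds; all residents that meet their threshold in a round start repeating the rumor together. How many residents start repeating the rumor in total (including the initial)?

Round 1 — Cal, Hana, Jo start repeating the rumor (initial).
Round 2 — checking thresholds:
  Ana: 2 of 3 neighbours < 3, not yet.
  Dee: 1 of 2 neighbours < 2, not yet.
  Omar: 1 of 2 neighbours ≥ 1, starts repeating the rumor.
  Pia: 1 of 3 neighbours ≥ 1, starts repeating the rumor.
Round 3 — checking thresholds:
  Ana: 2 of 3 neighbours < 3, not yet.
  Dee: 1 of 2 neighbours < 2, not yet.
  Gus: 1 of 3 neighbours ≥ 1, starts repeating the rumor.
  Mo: 2 of 4 neighbours < 4, not yet.
Round 4 — checking thresholds:
  Ana: 2 of 3 neighbours < 3, not yet.
  Dee: 2 of 2 neighbours ≥ 2, starts repeating the rumor.
  Mo: 3 of 4 neighbours < 4, not yet.
Round 5 — no new spreads; cascade stops.

7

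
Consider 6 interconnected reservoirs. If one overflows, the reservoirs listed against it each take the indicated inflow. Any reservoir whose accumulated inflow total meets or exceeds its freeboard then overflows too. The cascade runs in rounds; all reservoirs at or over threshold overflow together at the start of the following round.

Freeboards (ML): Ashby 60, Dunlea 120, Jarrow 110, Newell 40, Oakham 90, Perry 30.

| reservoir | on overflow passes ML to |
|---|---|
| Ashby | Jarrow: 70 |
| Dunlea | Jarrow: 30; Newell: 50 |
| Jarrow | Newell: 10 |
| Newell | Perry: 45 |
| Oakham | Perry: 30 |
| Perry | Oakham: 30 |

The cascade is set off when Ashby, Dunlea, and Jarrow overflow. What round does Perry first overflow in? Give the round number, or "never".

3

Round 1 — Ashby, Dunlea, Jarrow overflow (initial).
  Newell: +50+10 → 60 ≥ 40
Round 2 — Newell overflows.
  Perry: +45 → 45 ≥ 30
Round 3 — Perry overflows.
  Oakham: +30 → 30 < 90
No further overflows.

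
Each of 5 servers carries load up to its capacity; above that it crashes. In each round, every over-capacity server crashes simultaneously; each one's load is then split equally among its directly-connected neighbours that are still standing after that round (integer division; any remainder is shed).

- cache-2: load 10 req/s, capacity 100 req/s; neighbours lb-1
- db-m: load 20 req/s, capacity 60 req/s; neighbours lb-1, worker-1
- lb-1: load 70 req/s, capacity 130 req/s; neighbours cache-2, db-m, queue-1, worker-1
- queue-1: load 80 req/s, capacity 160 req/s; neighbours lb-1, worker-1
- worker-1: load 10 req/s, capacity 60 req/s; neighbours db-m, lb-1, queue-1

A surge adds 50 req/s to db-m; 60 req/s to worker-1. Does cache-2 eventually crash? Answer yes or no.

no

Round 1 — db-m at 70 > 60; worker-1 at 70 > 60. db-m, worker-1 crash.
  db-m sheds 70 req/s to lb-1: 70 each.
    lb-1: 70+70 = 140 > 130
  worker-1 sheds 70 req/s to lb-1, queue-1: 35 each.
    lb-1: 140+35 = 175 > 130
    queue-1: 80+35 = 115 ≤ 160
Round 2 — lb-1 crashes.
  lb-1 sheds 175 req/s to cache-2, queue-1: 87 each (1 lost).
    cache-2: 10+87 = 97 ≤ 100
    queue-1: 115+87 = 202 > 160
Round 3 — queue-1 crashes.
  queue-1 sheds 202 req/s: no online neighbours, lost.
No further crashes.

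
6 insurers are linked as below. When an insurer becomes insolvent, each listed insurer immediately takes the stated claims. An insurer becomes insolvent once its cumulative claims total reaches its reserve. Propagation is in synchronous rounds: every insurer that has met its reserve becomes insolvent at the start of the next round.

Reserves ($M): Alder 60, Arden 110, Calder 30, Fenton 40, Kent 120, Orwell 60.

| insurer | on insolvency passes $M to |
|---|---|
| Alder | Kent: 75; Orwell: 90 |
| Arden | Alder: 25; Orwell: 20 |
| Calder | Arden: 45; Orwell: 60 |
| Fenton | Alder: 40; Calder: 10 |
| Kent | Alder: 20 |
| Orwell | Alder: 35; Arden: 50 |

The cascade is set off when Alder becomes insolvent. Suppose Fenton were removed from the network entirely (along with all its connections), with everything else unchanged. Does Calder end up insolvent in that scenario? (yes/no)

With Fenton removed:
Round 1 — Alder becomes insolvent (initial).
  Kent: +75 → 75 < 120
  Orwell: +90 → 90 ≥ 60
Round 2 — Orwell becomes insolvent.
  Arden: +50 → 50 < 110
No further insolvencies.

no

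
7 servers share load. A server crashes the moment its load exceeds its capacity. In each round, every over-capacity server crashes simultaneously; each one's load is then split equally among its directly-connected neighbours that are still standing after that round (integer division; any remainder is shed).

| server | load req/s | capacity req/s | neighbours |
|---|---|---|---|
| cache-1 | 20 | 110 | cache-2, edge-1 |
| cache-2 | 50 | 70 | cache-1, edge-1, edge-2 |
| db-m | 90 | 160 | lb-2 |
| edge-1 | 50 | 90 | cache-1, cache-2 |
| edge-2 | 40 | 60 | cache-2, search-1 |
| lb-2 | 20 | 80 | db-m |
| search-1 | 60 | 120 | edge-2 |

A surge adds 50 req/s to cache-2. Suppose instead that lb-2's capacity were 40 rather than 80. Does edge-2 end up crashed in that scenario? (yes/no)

yes

With lb-2's capacity at 40:
Round 1 — cache-2 at 100 > 70. cache-2 crashes.
  cache-2 sheds 100 req/s to cache-1, edge-1, edge-2: 33 each (1 lost).
    cache-1: 20+33 = 53 ≤ 110
    edge-1: 50+33 = 83 ≤ 90
    edge-2: 40+33 = 73 > 60
Round 2 — edge-2 crashes.
  edge-2 sheds 73 req/s to search-1: 73 each.
    search-1: 60+73 = 133 > 120
Round 3 — search-1 crashes.
  search-1 sheds 133 req/s: no online neighbours, lost.
No further crashes.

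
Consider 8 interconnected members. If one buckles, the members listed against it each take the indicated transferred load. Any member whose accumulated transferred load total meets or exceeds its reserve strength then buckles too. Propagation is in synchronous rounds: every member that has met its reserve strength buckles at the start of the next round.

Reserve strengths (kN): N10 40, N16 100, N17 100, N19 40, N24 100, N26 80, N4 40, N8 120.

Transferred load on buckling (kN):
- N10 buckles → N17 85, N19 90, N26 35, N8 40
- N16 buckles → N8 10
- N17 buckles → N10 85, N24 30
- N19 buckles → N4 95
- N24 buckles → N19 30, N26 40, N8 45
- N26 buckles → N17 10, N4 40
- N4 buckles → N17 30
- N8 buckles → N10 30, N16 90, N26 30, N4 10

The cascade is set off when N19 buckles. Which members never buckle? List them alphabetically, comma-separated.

N10, N16, N17, N24, N26, N8

Round 1 — N19 buckles (initial).
  N4: +95 → 95 ≥ 40
Round 2 — N4 buckles.
  N17: +30 → 30 < 100
No further bucklings.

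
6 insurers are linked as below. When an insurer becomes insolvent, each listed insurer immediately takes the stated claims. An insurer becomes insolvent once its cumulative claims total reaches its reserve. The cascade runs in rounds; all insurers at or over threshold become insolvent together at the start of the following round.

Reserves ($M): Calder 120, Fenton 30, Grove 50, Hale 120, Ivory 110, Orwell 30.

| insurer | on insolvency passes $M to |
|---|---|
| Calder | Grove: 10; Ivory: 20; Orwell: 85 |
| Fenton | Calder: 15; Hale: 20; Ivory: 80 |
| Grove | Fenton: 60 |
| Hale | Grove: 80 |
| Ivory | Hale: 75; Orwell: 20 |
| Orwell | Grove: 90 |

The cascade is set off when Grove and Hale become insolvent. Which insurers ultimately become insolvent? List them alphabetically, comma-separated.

Fenton, Grove, Hale

Round 1 — Grove, Hale become insolvent (initial).
  Fenton: +60 → 60 ≥ 30
Round 2 — Fenton becomes insolvent.
  Calder: +15 → 15 < 120
  Ivory: +80 → 80 < 110
No further insolvencies.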